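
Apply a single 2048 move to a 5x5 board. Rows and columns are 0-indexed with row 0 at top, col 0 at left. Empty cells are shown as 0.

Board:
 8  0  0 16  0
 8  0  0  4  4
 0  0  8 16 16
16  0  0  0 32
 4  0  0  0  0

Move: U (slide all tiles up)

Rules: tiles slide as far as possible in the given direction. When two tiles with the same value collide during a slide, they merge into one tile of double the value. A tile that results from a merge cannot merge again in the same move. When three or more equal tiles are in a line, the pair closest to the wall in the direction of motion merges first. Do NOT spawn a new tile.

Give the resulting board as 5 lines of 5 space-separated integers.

Answer: 16  0  8 16  4
16  0  0  4 16
 4  0  0 16 32
 0  0  0  0  0
 0  0  0  0  0

Derivation:
Slide up:
col 0: [8, 8, 0, 16, 4] -> [16, 16, 4, 0, 0]
col 1: [0, 0, 0, 0, 0] -> [0, 0, 0, 0, 0]
col 2: [0, 0, 8, 0, 0] -> [8, 0, 0, 0, 0]
col 3: [16, 4, 16, 0, 0] -> [16, 4, 16, 0, 0]
col 4: [0, 4, 16, 32, 0] -> [4, 16, 32, 0, 0]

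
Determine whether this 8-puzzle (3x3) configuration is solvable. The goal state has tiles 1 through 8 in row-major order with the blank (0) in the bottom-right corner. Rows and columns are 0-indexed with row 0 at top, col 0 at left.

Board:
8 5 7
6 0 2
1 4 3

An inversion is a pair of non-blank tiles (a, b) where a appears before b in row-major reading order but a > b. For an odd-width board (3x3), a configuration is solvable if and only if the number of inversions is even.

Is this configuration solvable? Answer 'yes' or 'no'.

Answer: yes

Derivation:
Inversions (pairs i<j in row-major order where tile[i] > tile[j] > 0): 22
22 is even, so the puzzle is solvable.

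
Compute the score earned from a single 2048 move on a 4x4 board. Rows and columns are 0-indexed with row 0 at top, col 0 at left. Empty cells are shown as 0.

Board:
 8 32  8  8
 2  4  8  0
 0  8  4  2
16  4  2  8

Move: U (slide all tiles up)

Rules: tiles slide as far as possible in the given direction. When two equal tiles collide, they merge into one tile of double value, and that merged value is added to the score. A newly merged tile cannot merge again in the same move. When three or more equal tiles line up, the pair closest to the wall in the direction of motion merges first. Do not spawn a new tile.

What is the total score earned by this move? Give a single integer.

Answer: 16

Derivation:
Slide up:
col 0: [8, 2, 0, 16] -> [8, 2, 16, 0]  score +0 (running 0)
col 1: [32, 4, 8, 4] -> [32, 4, 8, 4]  score +0 (running 0)
col 2: [8, 8, 4, 2] -> [16, 4, 2, 0]  score +16 (running 16)
col 3: [8, 0, 2, 8] -> [8, 2, 8, 0]  score +0 (running 16)
Board after move:
 8 32 16  8
 2  4  4  2
16  8  2  8
 0  4  0  0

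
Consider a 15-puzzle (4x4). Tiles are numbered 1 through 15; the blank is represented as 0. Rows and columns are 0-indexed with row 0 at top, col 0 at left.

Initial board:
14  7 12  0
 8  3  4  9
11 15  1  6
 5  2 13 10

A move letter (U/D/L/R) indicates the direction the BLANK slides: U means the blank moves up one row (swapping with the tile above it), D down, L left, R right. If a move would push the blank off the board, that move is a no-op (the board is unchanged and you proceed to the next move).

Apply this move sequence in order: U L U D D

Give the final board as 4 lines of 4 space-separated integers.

After move 1 (U):
14  7 12  0
 8  3  4  9
11 15  1  6
 5  2 13 10

After move 2 (L):
14  7  0 12
 8  3  4  9
11 15  1  6
 5  2 13 10

After move 3 (U):
14  7  0 12
 8  3  4  9
11 15  1  6
 5  2 13 10

After move 4 (D):
14  7  4 12
 8  3  0  9
11 15  1  6
 5  2 13 10

After move 5 (D):
14  7  4 12
 8  3  1  9
11 15  0  6
 5  2 13 10

Answer: 14  7  4 12
 8  3  1  9
11 15  0  6
 5  2 13 10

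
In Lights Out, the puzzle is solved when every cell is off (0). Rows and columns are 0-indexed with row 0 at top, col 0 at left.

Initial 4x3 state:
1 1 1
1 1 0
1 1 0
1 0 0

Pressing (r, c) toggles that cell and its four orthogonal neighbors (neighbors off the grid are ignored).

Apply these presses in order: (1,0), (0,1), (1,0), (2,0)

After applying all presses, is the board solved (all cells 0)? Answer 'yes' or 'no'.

After press 1 at (1,0):
0 1 1
0 0 0
0 1 0
1 0 0

After press 2 at (0,1):
1 0 0
0 1 0
0 1 0
1 0 0

After press 3 at (1,0):
0 0 0
1 0 0
1 1 0
1 0 0

After press 4 at (2,0):
0 0 0
0 0 0
0 0 0
0 0 0

Lights still on: 0

Answer: yes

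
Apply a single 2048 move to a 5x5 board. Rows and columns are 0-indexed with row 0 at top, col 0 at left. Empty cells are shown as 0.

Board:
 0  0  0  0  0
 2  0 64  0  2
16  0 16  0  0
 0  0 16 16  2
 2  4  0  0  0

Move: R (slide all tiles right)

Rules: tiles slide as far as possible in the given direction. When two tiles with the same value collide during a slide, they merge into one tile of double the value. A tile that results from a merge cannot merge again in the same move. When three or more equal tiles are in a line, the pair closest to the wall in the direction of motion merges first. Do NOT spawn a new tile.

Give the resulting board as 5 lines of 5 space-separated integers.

Answer:  0  0  0  0  0
 0  0  2 64  2
 0  0  0  0 32
 0  0  0 32  2
 0  0  0  2  4

Derivation:
Slide right:
row 0: [0, 0, 0, 0, 0] -> [0, 0, 0, 0, 0]
row 1: [2, 0, 64, 0, 2] -> [0, 0, 2, 64, 2]
row 2: [16, 0, 16, 0, 0] -> [0, 0, 0, 0, 32]
row 3: [0, 0, 16, 16, 2] -> [0, 0, 0, 32, 2]
row 4: [2, 4, 0, 0, 0] -> [0, 0, 0, 2, 4]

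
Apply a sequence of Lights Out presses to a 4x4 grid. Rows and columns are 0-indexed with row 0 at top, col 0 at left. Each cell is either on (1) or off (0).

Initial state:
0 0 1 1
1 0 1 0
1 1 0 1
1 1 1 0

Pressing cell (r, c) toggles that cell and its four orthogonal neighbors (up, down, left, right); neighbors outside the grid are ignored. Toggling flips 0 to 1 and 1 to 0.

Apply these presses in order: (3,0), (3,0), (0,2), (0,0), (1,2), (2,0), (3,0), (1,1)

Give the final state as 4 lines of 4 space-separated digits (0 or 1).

After press 1 at (3,0):
0 0 1 1
1 0 1 0
0 1 0 1
0 0 1 0

After press 2 at (3,0):
0 0 1 1
1 0 1 0
1 1 0 1
1 1 1 0

After press 3 at (0,2):
0 1 0 0
1 0 0 0
1 1 0 1
1 1 1 0

After press 4 at (0,0):
1 0 0 0
0 0 0 0
1 1 0 1
1 1 1 0

After press 5 at (1,2):
1 0 1 0
0 1 1 1
1 1 1 1
1 1 1 0

After press 6 at (2,0):
1 0 1 0
1 1 1 1
0 0 1 1
0 1 1 0

After press 7 at (3,0):
1 0 1 0
1 1 1 1
1 0 1 1
1 0 1 0

After press 8 at (1,1):
1 1 1 0
0 0 0 1
1 1 1 1
1 0 1 0

Answer: 1 1 1 0
0 0 0 1
1 1 1 1
1 0 1 0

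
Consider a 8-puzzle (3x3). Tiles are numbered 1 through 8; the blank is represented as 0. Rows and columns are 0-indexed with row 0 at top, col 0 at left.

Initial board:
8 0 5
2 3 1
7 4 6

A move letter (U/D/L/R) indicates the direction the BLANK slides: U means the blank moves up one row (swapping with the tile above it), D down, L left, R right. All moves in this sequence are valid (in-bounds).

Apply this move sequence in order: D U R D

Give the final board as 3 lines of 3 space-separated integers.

Answer: 8 5 1
2 3 0
7 4 6

Derivation:
After move 1 (D):
8 3 5
2 0 1
7 4 6

After move 2 (U):
8 0 5
2 3 1
7 4 6

After move 3 (R):
8 5 0
2 3 1
7 4 6

After move 4 (D):
8 5 1
2 3 0
7 4 6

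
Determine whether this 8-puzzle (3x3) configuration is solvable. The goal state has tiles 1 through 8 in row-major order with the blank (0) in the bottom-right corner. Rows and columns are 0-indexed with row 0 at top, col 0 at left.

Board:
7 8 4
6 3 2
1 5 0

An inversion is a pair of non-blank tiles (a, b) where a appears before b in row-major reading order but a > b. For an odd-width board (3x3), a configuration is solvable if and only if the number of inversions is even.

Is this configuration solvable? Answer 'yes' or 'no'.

Inversions (pairs i<j in row-major order where tile[i] > tile[j] > 0): 22
22 is even, so the puzzle is solvable.

Answer: yes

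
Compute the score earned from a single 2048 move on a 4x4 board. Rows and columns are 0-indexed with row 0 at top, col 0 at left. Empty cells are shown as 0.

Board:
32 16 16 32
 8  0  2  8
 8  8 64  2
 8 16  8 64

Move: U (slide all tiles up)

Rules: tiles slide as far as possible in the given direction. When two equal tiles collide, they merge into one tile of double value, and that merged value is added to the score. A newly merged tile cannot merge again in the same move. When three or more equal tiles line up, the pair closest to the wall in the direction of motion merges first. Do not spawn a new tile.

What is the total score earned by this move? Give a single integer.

Slide up:
col 0: [32, 8, 8, 8] -> [32, 16, 8, 0]  score +16 (running 16)
col 1: [16, 0, 8, 16] -> [16, 8, 16, 0]  score +0 (running 16)
col 2: [16, 2, 64, 8] -> [16, 2, 64, 8]  score +0 (running 16)
col 3: [32, 8, 2, 64] -> [32, 8, 2, 64]  score +0 (running 16)
Board after move:
32 16 16 32
16  8  2  8
 8 16 64  2
 0  0  8 64

Answer: 16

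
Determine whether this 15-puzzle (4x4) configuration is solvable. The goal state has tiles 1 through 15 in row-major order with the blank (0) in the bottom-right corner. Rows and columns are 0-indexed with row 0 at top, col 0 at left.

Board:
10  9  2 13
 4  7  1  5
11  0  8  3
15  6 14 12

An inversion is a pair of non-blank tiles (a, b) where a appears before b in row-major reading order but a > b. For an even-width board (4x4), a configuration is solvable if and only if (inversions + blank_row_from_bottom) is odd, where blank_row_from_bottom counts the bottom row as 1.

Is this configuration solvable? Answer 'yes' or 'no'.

Answer: yes

Derivation:
Inversions: 43
Blank is in row 2 (0-indexed from top), which is row 2 counting from the bottom (bottom = 1).
43 + 2 = 45, which is odd, so the puzzle is solvable.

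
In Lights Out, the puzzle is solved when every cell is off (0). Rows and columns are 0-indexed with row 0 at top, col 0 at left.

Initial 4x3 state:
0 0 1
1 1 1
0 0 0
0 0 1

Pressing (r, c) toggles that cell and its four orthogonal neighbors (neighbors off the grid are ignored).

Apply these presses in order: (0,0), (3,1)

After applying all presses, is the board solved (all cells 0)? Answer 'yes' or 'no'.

Answer: no

Derivation:
After press 1 at (0,0):
1 1 1
0 1 1
0 0 0
0 0 1

After press 2 at (3,1):
1 1 1
0 1 1
0 1 0
1 1 0

Lights still on: 8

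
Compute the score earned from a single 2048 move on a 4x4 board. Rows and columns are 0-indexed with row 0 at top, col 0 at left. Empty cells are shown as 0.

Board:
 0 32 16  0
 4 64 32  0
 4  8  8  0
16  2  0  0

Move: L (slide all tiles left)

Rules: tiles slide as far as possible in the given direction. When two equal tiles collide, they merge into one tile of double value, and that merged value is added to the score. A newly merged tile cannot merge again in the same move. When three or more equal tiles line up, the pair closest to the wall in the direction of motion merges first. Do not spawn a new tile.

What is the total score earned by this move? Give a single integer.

Answer: 16

Derivation:
Slide left:
row 0: [0, 32, 16, 0] -> [32, 16, 0, 0]  score +0 (running 0)
row 1: [4, 64, 32, 0] -> [4, 64, 32, 0]  score +0 (running 0)
row 2: [4, 8, 8, 0] -> [4, 16, 0, 0]  score +16 (running 16)
row 3: [16, 2, 0, 0] -> [16, 2, 0, 0]  score +0 (running 16)
Board after move:
32 16  0  0
 4 64 32  0
 4 16  0  0
16  2  0  0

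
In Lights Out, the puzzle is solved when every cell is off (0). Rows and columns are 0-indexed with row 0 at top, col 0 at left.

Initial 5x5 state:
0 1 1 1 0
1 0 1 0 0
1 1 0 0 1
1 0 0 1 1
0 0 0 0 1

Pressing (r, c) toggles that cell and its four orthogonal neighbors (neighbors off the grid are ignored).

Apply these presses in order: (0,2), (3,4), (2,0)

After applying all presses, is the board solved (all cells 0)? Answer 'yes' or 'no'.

Answer: yes

Derivation:
After press 1 at (0,2):
0 0 0 0 0
1 0 0 0 0
1 1 0 0 1
1 0 0 1 1
0 0 0 0 1

After press 2 at (3,4):
0 0 0 0 0
1 0 0 0 0
1 1 0 0 0
1 0 0 0 0
0 0 0 0 0

After press 3 at (2,0):
0 0 0 0 0
0 0 0 0 0
0 0 0 0 0
0 0 0 0 0
0 0 0 0 0

Lights still on: 0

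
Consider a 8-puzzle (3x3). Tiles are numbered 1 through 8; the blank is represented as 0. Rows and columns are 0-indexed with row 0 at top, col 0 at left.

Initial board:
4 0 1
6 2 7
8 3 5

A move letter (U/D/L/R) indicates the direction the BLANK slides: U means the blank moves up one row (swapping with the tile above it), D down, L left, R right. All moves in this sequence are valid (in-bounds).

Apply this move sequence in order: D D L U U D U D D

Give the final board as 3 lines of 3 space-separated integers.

After move 1 (D):
4 2 1
6 0 7
8 3 5

After move 2 (D):
4 2 1
6 3 7
8 0 5

After move 3 (L):
4 2 1
6 3 7
0 8 5

After move 4 (U):
4 2 1
0 3 7
6 8 5

After move 5 (U):
0 2 1
4 3 7
6 8 5

After move 6 (D):
4 2 1
0 3 7
6 8 5

After move 7 (U):
0 2 1
4 3 7
6 8 5

After move 8 (D):
4 2 1
0 3 7
6 8 5

After move 9 (D):
4 2 1
6 3 7
0 8 5

Answer: 4 2 1
6 3 7
0 8 5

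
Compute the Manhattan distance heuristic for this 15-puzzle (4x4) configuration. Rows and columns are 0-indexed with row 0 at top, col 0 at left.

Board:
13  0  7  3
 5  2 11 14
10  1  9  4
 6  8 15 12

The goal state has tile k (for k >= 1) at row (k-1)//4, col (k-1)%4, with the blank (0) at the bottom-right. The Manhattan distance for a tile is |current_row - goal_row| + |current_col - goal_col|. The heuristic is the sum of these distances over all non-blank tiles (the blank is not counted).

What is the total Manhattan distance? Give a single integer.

Tile 13: at (0,0), goal (3,0), distance |0-3|+|0-0| = 3
Tile 7: at (0,2), goal (1,2), distance |0-1|+|2-2| = 1
Tile 3: at (0,3), goal (0,2), distance |0-0|+|3-2| = 1
Tile 5: at (1,0), goal (1,0), distance |1-1|+|0-0| = 0
Tile 2: at (1,1), goal (0,1), distance |1-0|+|1-1| = 1
Tile 11: at (1,2), goal (2,2), distance |1-2|+|2-2| = 1
Tile 14: at (1,3), goal (3,1), distance |1-3|+|3-1| = 4
Tile 10: at (2,0), goal (2,1), distance |2-2|+|0-1| = 1
Tile 1: at (2,1), goal (0,0), distance |2-0|+|1-0| = 3
Tile 9: at (2,2), goal (2,0), distance |2-2|+|2-0| = 2
Tile 4: at (2,3), goal (0,3), distance |2-0|+|3-3| = 2
Tile 6: at (3,0), goal (1,1), distance |3-1|+|0-1| = 3
Tile 8: at (3,1), goal (1,3), distance |3-1|+|1-3| = 4
Tile 15: at (3,2), goal (3,2), distance |3-3|+|2-2| = 0
Tile 12: at (3,3), goal (2,3), distance |3-2|+|3-3| = 1
Sum: 3 + 1 + 1 + 0 + 1 + 1 + 4 + 1 + 3 + 2 + 2 + 3 + 4 + 0 + 1 = 27

Answer: 27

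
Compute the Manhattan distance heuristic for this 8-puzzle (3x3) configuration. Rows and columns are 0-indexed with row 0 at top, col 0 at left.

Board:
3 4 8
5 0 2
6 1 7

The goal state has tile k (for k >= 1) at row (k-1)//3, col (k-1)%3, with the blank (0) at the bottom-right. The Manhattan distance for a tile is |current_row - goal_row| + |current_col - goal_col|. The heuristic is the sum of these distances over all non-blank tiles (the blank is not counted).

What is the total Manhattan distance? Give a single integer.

Tile 3: at (0,0), goal (0,2), distance |0-0|+|0-2| = 2
Tile 4: at (0,1), goal (1,0), distance |0-1|+|1-0| = 2
Tile 8: at (0,2), goal (2,1), distance |0-2|+|2-1| = 3
Tile 5: at (1,0), goal (1,1), distance |1-1|+|0-1| = 1
Tile 2: at (1,2), goal (0,1), distance |1-0|+|2-1| = 2
Tile 6: at (2,0), goal (1,2), distance |2-1|+|0-2| = 3
Tile 1: at (2,1), goal (0,0), distance |2-0|+|1-0| = 3
Tile 7: at (2,2), goal (2,0), distance |2-2|+|2-0| = 2
Sum: 2 + 2 + 3 + 1 + 2 + 3 + 3 + 2 = 18

Answer: 18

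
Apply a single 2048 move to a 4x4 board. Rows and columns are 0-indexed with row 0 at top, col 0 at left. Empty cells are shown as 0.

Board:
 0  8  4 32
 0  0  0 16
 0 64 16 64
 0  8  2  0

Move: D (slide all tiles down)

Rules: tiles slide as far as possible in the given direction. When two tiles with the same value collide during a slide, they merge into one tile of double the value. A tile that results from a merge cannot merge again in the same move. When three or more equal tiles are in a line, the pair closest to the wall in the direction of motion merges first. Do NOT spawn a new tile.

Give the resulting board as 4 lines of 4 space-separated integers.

Answer:  0  0  0  0
 0  8  4 32
 0 64 16 16
 0  8  2 64

Derivation:
Slide down:
col 0: [0, 0, 0, 0] -> [0, 0, 0, 0]
col 1: [8, 0, 64, 8] -> [0, 8, 64, 8]
col 2: [4, 0, 16, 2] -> [0, 4, 16, 2]
col 3: [32, 16, 64, 0] -> [0, 32, 16, 64]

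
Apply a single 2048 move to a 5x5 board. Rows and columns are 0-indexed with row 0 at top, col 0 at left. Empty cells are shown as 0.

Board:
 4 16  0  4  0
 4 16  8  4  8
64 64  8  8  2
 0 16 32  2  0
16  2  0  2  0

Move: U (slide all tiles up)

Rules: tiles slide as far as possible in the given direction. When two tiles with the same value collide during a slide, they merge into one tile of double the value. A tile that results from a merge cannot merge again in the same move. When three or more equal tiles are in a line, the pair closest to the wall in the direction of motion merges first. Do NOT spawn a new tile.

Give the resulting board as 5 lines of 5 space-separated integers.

Slide up:
col 0: [4, 4, 64, 0, 16] -> [8, 64, 16, 0, 0]
col 1: [16, 16, 64, 16, 2] -> [32, 64, 16, 2, 0]
col 2: [0, 8, 8, 32, 0] -> [16, 32, 0, 0, 0]
col 3: [4, 4, 8, 2, 2] -> [8, 8, 4, 0, 0]
col 4: [0, 8, 2, 0, 0] -> [8, 2, 0, 0, 0]

Answer:  8 32 16  8  8
64 64 32  8  2
16 16  0  4  0
 0  2  0  0  0
 0  0  0  0  0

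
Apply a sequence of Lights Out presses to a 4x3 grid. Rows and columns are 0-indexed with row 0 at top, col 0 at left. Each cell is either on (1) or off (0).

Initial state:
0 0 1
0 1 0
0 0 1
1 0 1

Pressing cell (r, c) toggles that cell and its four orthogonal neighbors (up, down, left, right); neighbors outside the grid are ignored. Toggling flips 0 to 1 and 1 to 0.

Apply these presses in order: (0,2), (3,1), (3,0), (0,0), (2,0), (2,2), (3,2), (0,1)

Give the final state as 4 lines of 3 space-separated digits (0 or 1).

Answer: 0 1 1
0 0 0
0 1 1
0 1 0

Derivation:
After press 1 at (0,2):
0 1 0
0 1 1
0 0 1
1 0 1

After press 2 at (3,1):
0 1 0
0 1 1
0 1 1
0 1 0

After press 3 at (3,0):
0 1 0
0 1 1
1 1 1
1 0 0

After press 4 at (0,0):
1 0 0
1 1 1
1 1 1
1 0 0

After press 5 at (2,0):
1 0 0
0 1 1
0 0 1
0 0 0

After press 6 at (2,2):
1 0 0
0 1 0
0 1 0
0 0 1

After press 7 at (3,2):
1 0 0
0 1 0
0 1 1
0 1 0

After press 8 at (0,1):
0 1 1
0 0 0
0 1 1
0 1 0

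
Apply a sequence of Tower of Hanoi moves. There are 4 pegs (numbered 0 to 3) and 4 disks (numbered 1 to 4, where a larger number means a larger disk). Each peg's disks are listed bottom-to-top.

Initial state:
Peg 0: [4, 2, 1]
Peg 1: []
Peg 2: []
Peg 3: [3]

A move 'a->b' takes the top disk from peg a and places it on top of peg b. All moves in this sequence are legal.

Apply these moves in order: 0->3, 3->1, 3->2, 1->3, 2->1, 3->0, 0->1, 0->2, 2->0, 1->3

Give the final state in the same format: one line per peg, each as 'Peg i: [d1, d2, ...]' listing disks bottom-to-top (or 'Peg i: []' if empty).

After move 1 (0->3):
Peg 0: [4, 2]
Peg 1: []
Peg 2: []
Peg 3: [3, 1]

After move 2 (3->1):
Peg 0: [4, 2]
Peg 1: [1]
Peg 2: []
Peg 3: [3]

After move 3 (3->2):
Peg 0: [4, 2]
Peg 1: [1]
Peg 2: [3]
Peg 3: []

After move 4 (1->3):
Peg 0: [4, 2]
Peg 1: []
Peg 2: [3]
Peg 3: [1]

After move 5 (2->1):
Peg 0: [4, 2]
Peg 1: [3]
Peg 2: []
Peg 3: [1]

After move 6 (3->0):
Peg 0: [4, 2, 1]
Peg 1: [3]
Peg 2: []
Peg 3: []

After move 7 (0->1):
Peg 0: [4, 2]
Peg 1: [3, 1]
Peg 2: []
Peg 3: []

After move 8 (0->2):
Peg 0: [4]
Peg 1: [3, 1]
Peg 2: [2]
Peg 3: []

After move 9 (2->0):
Peg 0: [4, 2]
Peg 1: [3, 1]
Peg 2: []
Peg 3: []

After move 10 (1->3):
Peg 0: [4, 2]
Peg 1: [3]
Peg 2: []
Peg 3: [1]

Answer: Peg 0: [4, 2]
Peg 1: [3]
Peg 2: []
Peg 3: [1]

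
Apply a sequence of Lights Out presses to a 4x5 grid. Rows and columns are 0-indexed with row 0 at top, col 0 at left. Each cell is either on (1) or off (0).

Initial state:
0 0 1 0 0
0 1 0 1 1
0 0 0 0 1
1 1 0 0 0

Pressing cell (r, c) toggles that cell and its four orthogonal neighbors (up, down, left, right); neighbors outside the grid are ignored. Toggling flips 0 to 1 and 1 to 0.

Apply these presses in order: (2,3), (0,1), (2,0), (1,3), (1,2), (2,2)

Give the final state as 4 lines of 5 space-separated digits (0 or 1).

After press 1 at (2,3):
0 0 1 0 0
0 1 0 0 1
0 0 1 1 0
1 1 0 1 0

After press 2 at (0,1):
1 1 0 0 0
0 0 0 0 1
0 0 1 1 0
1 1 0 1 0

After press 3 at (2,0):
1 1 0 0 0
1 0 0 0 1
1 1 1 1 0
0 1 0 1 0

After press 4 at (1,3):
1 1 0 1 0
1 0 1 1 0
1 1 1 0 0
0 1 0 1 0

After press 5 at (1,2):
1 1 1 1 0
1 1 0 0 0
1 1 0 0 0
0 1 0 1 0

After press 6 at (2,2):
1 1 1 1 0
1 1 1 0 0
1 0 1 1 0
0 1 1 1 0

Answer: 1 1 1 1 0
1 1 1 0 0
1 0 1 1 0
0 1 1 1 0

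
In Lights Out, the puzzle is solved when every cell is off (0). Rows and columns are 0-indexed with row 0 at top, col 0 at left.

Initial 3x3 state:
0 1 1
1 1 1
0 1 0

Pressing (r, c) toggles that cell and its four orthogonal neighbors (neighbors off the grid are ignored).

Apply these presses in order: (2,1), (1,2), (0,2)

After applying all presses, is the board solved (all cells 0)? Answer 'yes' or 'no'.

After press 1 at (2,1):
0 1 1
1 0 1
1 0 1

After press 2 at (1,2):
0 1 0
1 1 0
1 0 0

After press 3 at (0,2):
0 0 1
1 1 1
1 0 0

Lights still on: 5

Answer: no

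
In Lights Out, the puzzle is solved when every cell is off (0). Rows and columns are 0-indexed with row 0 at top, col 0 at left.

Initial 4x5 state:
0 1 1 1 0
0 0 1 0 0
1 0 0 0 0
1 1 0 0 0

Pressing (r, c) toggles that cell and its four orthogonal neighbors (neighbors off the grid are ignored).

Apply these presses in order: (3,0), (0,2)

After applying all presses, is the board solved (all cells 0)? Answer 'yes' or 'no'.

Answer: yes

Derivation:
After press 1 at (3,0):
0 1 1 1 0
0 0 1 0 0
0 0 0 0 0
0 0 0 0 0

After press 2 at (0,2):
0 0 0 0 0
0 0 0 0 0
0 0 0 0 0
0 0 0 0 0

Lights still on: 0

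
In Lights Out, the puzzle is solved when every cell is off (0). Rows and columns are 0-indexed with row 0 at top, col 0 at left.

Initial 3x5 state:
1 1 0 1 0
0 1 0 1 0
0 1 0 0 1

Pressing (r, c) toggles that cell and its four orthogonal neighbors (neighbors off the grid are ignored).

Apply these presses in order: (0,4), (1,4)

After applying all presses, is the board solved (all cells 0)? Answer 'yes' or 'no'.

Answer: no

Derivation:
After press 1 at (0,4):
1 1 0 0 1
0 1 0 1 1
0 1 0 0 1

After press 2 at (1,4):
1 1 0 0 0
0 1 0 0 0
0 1 0 0 0

Lights still on: 4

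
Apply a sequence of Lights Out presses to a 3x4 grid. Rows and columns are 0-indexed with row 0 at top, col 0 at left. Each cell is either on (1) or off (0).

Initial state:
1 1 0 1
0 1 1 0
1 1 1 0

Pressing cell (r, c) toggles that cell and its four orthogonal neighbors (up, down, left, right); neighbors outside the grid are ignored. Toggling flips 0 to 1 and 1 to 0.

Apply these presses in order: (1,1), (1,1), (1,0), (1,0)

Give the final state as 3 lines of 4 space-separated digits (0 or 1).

After press 1 at (1,1):
1 0 0 1
1 0 0 0
1 0 1 0

After press 2 at (1,1):
1 1 0 1
0 1 1 0
1 1 1 0

After press 3 at (1,0):
0 1 0 1
1 0 1 0
0 1 1 0

After press 4 at (1,0):
1 1 0 1
0 1 1 0
1 1 1 0

Answer: 1 1 0 1
0 1 1 0
1 1 1 0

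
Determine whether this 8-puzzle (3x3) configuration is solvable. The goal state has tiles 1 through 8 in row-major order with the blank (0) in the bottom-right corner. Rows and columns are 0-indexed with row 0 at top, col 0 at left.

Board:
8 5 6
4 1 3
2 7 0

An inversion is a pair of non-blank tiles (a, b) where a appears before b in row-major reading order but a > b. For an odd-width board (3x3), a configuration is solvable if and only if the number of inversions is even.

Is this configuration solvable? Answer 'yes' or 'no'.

Inversions (pairs i<j in row-major order where tile[i] > tile[j] > 0): 19
19 is odd, so the puzzle is not solvable.

Answer: no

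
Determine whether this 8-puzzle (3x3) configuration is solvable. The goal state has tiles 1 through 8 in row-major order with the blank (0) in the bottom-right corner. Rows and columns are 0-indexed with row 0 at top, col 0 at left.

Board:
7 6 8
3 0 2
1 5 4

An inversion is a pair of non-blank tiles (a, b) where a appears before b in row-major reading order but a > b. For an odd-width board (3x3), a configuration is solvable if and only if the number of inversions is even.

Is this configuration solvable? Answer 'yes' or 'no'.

Answer: yes

Derivation:
Inversions (pairs i<j in row-major order where tile[i] > tile[j] > 0): 20
20 is even, so the puzzle is solvable.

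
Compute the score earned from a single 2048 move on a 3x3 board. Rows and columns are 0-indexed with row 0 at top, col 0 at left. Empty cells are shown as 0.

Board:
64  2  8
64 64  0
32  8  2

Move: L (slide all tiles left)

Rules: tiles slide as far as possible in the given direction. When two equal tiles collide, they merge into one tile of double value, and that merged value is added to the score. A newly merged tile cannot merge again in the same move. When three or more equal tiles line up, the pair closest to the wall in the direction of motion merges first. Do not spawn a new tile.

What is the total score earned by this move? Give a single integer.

Slide left:
row 0: [64, 2, 8] -> [64, 2, 8]  score +0 (running 0)
row 1: [64, 64, 0] -> [128, 0, 0]  score +128 (running 128)
row 2: [32, 8, 2] -> [32, 8, 2]  score +0 (running 128)
Board after move:
 64   2   8
128   0   0
 32   8   2

Answer: 128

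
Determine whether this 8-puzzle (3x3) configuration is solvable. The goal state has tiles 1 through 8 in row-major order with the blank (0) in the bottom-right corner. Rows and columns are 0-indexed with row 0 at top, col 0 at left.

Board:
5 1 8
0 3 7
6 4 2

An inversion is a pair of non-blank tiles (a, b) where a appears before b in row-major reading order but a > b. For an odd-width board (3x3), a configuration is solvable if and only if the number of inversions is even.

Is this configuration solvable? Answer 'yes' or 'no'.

Answer: yes

Derivation:
Inversions (pairs i<j in row-major order where tile[i] > tile[j] > 0): 16
16 is even, so the puzzle is solvable.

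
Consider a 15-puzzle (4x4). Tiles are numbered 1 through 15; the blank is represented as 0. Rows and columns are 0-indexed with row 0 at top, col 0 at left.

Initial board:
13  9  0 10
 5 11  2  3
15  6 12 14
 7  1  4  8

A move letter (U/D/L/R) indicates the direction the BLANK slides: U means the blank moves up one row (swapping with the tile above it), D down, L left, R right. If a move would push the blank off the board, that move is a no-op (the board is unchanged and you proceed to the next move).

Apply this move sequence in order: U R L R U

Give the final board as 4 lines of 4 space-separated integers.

Answer: 13  9 10  0
 5 11  2  3
15  6 12 14
 7  1  4  8

Derivation:
After move 1 (U):
13  9  0 10
 5 11  2  3
15  6 12 14
 7  1  4  8

After move 2 (R):
13  9 10  0
 5 11  2  3
15  6 12 14
 7  1  4  8

After move 3 (L):
13  9  0 10
 5 11  2  3
15  6 12 14
 7  1  4  8

After move 4 (R):
13  9 10  0
 5 11  2  3
15  6 12 14
 7  1  4  8

After move 5 (U):
13  9 10  0
 5 11  2  3
15  6 12 14
 7  1  4  8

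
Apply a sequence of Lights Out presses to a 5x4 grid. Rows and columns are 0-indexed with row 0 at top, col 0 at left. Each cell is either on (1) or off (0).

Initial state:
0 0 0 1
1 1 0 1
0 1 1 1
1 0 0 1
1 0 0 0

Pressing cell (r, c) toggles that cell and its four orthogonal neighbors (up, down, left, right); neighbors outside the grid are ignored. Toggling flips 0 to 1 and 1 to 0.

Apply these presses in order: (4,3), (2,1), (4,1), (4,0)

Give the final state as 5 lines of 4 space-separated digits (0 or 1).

Answer: 0 0 0 1
1 0 0 1
1 0 0 1
0 0 0 0
1 0 0 1

Derivation:
After press 1 at (4,3):
0 0 0 1
1 1 0 1
0 1 1 1
1 0 0 0
1 0 1 1

After press 2 at (2,1):
0 0 0 1
1 0 0 1
1 0 0 1
1 1 0 0
1 0 1 1

After press 3 at (4,1):
0 0 0 1
1 0 0 1
1 0 0 1
1 0 0 0
0 1 0 1

After press 4 at (4,0):
0 0 0 1
1 0 0 1
1 0 0 1
0 0 0 0
1 0 0 1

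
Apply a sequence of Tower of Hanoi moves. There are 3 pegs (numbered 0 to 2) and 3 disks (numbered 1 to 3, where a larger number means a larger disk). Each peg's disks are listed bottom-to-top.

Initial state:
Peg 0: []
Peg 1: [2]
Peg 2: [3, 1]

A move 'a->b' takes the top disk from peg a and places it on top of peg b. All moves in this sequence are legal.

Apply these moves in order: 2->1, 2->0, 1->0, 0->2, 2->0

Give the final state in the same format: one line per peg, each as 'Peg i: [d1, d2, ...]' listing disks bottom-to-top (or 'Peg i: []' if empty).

Answer: Peg 0: [3, 1]
Peg 1: [2]
Peg 2: []

Derivation:
After move 1 (2->1):
Peg 0: []
Peg 1: [2, 1]
Peg 2: [3]

After move 2 (2->0):
Peg 0: [3]
Peg 1: [2, 1]
Peg 2: []

After move 3 (1->0):
Peg 0: [3, 1]
Peg 1: [2]
Peg 2: []

After move 4 (0->2):
Peg 0: [3]
Peg 1: [2]
Peg 2: [1]

After move 5 (2->0):
Peg 0: [3, 1]
Peg 1: [2]
Peg 2: []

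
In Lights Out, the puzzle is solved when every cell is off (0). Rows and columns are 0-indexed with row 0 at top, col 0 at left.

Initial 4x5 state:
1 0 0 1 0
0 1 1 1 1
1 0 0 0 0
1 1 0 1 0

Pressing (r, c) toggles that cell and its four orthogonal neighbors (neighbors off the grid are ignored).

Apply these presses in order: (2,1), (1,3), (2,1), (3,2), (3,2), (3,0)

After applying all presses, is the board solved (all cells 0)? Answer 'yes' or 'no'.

After press 1 at (2,1):
1 0 0 1 0
0 0 1 1 1
0 1 1 0 0
1 0 0 1 0

After press 2 at (1,3):
1 0 0 0 0
0 0 0 0 0
0 1 1 1 0
1 0 0 1 0

After press 3 at (2,1):
1 0 0 0 0
0 1 0 0 0
1 0 0 1 0
1 1 0 1 0

After press 4 at (3,2):
1 0 0 0 0
0 1 0 0 0
1 0 1 1 0
1 0 1 0 0

After press 5 at (3,2):
1 0 0 0 0
0 1 0 0 0
1 0 0 1 0
1 1 0 1 0

After press 6 at (3,0):
1 0 0 0 0
0 1 0 0 0
0 0 0 1 0
0 0 0 1 0

Lights still on: 4

Answer: no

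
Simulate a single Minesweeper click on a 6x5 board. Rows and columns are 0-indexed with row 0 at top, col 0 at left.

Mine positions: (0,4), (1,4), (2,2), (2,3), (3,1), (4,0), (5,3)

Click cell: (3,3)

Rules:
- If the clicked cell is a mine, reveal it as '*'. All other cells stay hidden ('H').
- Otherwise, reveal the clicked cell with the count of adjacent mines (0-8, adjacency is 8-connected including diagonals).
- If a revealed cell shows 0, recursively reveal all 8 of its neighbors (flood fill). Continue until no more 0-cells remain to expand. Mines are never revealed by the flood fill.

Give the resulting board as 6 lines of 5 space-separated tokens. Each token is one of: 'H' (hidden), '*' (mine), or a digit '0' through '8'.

H H H H H
H H H H H
H H H H H
H H H 2 H
H H H H H
H H H H H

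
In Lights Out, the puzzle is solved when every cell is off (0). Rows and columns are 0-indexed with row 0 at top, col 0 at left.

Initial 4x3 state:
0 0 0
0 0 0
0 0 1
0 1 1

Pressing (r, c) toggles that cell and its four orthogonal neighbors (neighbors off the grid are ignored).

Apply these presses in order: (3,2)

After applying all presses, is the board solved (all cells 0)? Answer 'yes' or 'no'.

Answer: yes

Derivation:
After press 1 at (3,2):
0 0 0
0 0 0
0 0 0
0 0 0

Lights still on: 0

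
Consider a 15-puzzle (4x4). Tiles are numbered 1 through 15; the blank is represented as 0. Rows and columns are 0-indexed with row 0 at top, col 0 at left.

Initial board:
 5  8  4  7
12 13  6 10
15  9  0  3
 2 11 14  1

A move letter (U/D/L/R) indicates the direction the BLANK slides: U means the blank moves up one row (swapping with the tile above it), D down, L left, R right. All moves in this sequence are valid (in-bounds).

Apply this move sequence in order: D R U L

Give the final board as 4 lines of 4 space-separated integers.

Answer:  5  8  4  7
12 13  6 10
15  9  0 14
 2 11  1  3

Derivation:
After move 1 (D):
 5  8  4  7
12 13  6 10
15  9 14  3
 2 11  0  1

After move 2 (R):
 5  8  4  7
12 13  6 10
15  9 14  3
 2 11  1  0

After move 3 (U):
 5  8  4  7
12 13  6 10
15  9 14  0
 2 11  1  3

After move 4 (L):
 5  8  4  7
12 13  6 10
15  9  0 14
 2 11  1  3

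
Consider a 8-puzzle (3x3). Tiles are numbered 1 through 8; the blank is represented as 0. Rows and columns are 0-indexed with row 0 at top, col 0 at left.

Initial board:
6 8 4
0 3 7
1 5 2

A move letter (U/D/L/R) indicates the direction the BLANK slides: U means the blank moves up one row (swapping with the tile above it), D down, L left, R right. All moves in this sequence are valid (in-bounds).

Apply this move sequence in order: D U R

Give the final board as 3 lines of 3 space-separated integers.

After move 1 (D):
6 8 4
1 3 7
0 5 2

After move 2 (U):
6 8 4
0 3 7
1 5 2

After move 3 (R):
6 8 4
3 0 7
1 5 2

Answer: 6 8 4
3 0 7
1 5 2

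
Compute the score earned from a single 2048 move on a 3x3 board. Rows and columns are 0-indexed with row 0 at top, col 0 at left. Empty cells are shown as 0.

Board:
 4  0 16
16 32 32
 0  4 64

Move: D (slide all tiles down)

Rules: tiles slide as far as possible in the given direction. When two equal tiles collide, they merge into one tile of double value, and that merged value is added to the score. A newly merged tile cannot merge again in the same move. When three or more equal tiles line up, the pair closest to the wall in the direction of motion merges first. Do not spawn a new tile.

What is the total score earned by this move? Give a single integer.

Slide down:
col 0: [4, 16, 0] -> [0, 4, 16]  score +0 (running 0)
col 1: [0, 32, 4] -> [0, 32, 4]  score +0 (running 0)
col 2: [16, 32, 64] -> [16, 32, 64]  score +0 (running 0)
Board after move:
 0  0 16
 4 32 32
16  4 64

Answer: 0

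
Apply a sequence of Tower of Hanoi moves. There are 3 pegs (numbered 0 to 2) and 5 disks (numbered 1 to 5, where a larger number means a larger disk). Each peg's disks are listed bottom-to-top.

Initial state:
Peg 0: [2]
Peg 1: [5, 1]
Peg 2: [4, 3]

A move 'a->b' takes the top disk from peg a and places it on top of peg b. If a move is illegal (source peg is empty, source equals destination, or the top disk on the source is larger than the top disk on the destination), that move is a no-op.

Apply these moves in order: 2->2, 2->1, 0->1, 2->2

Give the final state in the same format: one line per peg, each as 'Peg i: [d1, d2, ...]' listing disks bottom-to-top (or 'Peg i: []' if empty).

Answer: Peg 0: [2]
Peg 1: [5, 1]
Peg 2: [4, 3]

Derivation:
After move 1 (2->2):
Peg 0: [2]
Peg 1: [5, 1]
Peg 2: [4, 3]

After move 2 (2->1):
Peg 0: [2]
Peg 1: [5, 1]
Peg 2: [4, 3]

After move 3 (0->1):
Peg 0: [2]
Peg 1: [5, 1]
Peg 2: [4, 3]

After move 4 (2->2):
Peg 0: [2]
Peg 1: [5, 1]
Peg 2: [4, 3]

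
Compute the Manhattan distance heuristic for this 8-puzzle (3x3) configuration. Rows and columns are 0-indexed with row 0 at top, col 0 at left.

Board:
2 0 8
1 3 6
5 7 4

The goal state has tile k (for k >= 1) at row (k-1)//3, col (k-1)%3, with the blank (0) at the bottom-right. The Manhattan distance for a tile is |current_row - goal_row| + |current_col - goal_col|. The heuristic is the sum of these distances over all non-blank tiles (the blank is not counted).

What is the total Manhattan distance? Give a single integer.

Tile 2: (0,0)->(0,1) = 1
Tile 8: (0,2)->(2,1) = 3
Tile 1: (1,0)->(0,0) = 1
Tile 3: (1,1)->(0,2) = 2
Tile 6: (1,2)->(1,2) = 0
Tile 5: (2,0)->(1,1) = 2
Tile 7: (2,1)->(2,0) = 1
Tile 4: (2,2)->(1,0) = 3
Sum: 1 + 3 + 1 + 2 + 0 + 2 + 1 + 3 = 13

Answer: 13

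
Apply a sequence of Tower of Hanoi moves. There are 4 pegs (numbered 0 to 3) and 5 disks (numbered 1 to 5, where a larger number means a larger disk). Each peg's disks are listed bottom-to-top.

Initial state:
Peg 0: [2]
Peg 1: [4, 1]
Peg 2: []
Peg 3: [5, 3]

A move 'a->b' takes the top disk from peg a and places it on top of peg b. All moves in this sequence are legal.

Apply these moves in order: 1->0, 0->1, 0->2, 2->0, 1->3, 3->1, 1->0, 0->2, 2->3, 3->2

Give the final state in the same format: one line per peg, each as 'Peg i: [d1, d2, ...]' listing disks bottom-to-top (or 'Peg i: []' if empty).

After move 1 (1->0):
Peg 0: [2, 1]
Peg 1: [4]
Peg 2: []
Peg 3: [5, 3]

After move 2 (0->1):
Peg 0: [2]
Peg 1: [4, 1]
Peg 2: []
Peg 3: [5, 3]

After move 3 (0->2):
Peg 0: []
Peg 1: [4, 1]
Peg 2: [2]
Peg 3: [5, 3]

After move 4 (2->0):
Peg 0: [2]
Peg 1: [4, 1]
Peg 2: []
Peg 3: [5, 3]

After move 5 (1->3):
Peg 0: [2]
Peg 1: [4]
Peg 2: []
Peg 3: [5, 3, 1]

After move 6 (3->1):
Peg 0: [2]
Peg 1: [4, 1]
Peg 2: []
Peg 3: [5, 3]

After move 7 (1->0):
Peg 0: [2, 1]
Peg 1: [4]
Peg 2: []
Peg 3: [5, 3]

After move 8 (0->2):
Peg 0: [2]
Peg 1: [4]
Peg 2: [1]
Peg 3: [5, 3]

After move 9 (2->3):
Peg 0: [2]
Peg 1: [4]
Peg 2: []
Peg 3: [5, 3, 1]

After move 10 (3->2):
Peg 0: [2]
Peg 1: [4]
Peg 2: [1]
Peg 3: [5, 3]

Answer: Peg 0: [2]
Peg 1: [4]
Peg 2: [1]
Peg 3: [5, 3]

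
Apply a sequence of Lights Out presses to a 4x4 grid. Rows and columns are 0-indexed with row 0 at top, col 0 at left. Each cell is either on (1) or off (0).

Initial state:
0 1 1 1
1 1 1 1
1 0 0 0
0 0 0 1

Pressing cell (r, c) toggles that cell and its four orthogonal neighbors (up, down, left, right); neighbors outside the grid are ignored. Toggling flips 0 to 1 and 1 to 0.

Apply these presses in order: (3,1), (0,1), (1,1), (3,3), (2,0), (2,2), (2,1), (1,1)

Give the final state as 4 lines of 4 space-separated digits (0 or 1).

After press 1 at (3,1):
0 1 1 1
1 1 1 1
1 1 0 0
1 1 1 1

After press 2 at (0,1):
1 0 0 1
1 0 1 1
1 1 0 0
1 1 1 1

After press 3 at (1,1):
1 1 0 1
0 1 0 1
1 0 0 0
1 1 1 1

After press 4 at (3,3):
1 1 0 1
0 1 0 1
1 0 0 1
1 1 0 0

After press 5 at (2,0):
1 1 0 1
1 1 0 1
0 1 0 1
0 1 0 0

After press 6 at (2,2):
1 1 0 1
1 1 1 1
0 0 1 0
0 1 1 0

After press 7 at (2,1):
1 1 0 1
1 0 1 1
1 1 0 0
0 0 1 0

After press 8 at (1,1):
1 0 0 1
0 1 0 1
1 0 0 0
0 0 1 0

Answer: 1 0 0 1
0 1 0 1
1 0 0 0
0 0 1 0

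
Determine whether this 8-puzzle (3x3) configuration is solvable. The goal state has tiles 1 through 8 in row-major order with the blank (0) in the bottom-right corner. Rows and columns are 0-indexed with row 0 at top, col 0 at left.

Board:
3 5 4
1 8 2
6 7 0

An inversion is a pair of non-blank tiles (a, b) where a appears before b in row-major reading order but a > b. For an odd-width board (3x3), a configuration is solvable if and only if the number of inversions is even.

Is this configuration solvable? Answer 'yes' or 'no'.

Answer: yes

Derivation:
Inversions (pairs i<j in row-major order where tile[i] > tile[j] > 0): 10
10 is even, so the puzzle is solvable.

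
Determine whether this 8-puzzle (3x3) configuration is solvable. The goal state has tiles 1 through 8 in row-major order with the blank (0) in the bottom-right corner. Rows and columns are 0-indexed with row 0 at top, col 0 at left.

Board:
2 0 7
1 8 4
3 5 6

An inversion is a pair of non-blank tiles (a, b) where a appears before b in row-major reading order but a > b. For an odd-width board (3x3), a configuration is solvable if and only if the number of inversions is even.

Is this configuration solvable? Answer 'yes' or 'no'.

Inversions (pairs i<j in row-major order where tile[i] > tile[j] > 0): 11
11 is odd, so the puzzle is not solvable.

Answer: no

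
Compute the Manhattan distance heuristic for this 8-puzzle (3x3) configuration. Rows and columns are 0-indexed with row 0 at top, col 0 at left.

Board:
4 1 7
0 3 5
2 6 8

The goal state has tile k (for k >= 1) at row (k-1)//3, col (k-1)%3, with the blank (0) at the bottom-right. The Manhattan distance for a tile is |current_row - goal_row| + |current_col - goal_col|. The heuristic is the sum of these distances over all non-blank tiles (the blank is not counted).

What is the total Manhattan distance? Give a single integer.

Answer: 15

Derivation:
Tile 4: at (0,0), goal (1,0), distance |0-1|+|0-0| = 1
Tile 1: at (0,1), goal (0,0), distance |0-0|+|1-0| = 1
Tile 7: at (0,2), goal (2,0), distance |0-2|+|2-0| = 4
Tile 3: at (1,1), goal (0,2), distance |1-0|+|1-2| = 2
Tile 5: at (1,2), goal (1,1), distance |1-1|+|2-1| = 1
Tile 2: at (2,0), goal (0,1), distance |2-0|+|0-1| = 3
Tile 6: at (2,1), goal (1,2), distance |2-1|+|1-2| = 2
Tile 8: at (2,2), goal (2,1), distance |2-2|+|2-1| = 1
Sum: 1 + 1 + 4 + 2 + 1 + 3 + 2 + 1 = 15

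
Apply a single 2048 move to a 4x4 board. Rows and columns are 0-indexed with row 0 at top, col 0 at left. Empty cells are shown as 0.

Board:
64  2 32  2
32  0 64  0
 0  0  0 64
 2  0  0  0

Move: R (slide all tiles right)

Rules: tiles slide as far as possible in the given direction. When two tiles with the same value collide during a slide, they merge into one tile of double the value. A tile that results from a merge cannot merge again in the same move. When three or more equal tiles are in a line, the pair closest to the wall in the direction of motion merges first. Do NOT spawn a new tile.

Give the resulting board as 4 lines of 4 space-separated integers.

Answer: 64  2 32  2
 0  0 32 64
 0  0  0 64
 0  0  0  2

Derivation:
Slide right:
row 0: [64, 2, 32, 2] -> [64, 2, 32, 2]
row 1: [32, 0, 64, 0] -> [0, 0, 32, 64]
row 2: [0, 0, 0, 64] -> [0, 0, 0, 64]
row 3: [2, 0, 0, 0] -> [0, 0, 0, 2]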